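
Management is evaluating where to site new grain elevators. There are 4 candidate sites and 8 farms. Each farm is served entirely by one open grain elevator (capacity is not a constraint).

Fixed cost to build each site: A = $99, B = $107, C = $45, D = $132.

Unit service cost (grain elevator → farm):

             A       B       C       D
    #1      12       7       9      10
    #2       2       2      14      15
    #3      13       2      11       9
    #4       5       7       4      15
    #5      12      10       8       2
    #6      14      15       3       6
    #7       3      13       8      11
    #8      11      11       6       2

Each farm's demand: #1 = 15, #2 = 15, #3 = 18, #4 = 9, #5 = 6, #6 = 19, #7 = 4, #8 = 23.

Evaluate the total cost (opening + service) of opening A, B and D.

Total cost: 738

Each farm is assigned to its cheapest site among the open ones.
{A, B, D}: #1→B 7·15=105, #2→A 2·15=30, #3→B 2·18=36, #4→A 5·9=45, #5→D 2·6=12, #6→D 6·19=114, #7→A 3·4=12, #8→D 2·23=46. Service 400; fixed 338; total 738.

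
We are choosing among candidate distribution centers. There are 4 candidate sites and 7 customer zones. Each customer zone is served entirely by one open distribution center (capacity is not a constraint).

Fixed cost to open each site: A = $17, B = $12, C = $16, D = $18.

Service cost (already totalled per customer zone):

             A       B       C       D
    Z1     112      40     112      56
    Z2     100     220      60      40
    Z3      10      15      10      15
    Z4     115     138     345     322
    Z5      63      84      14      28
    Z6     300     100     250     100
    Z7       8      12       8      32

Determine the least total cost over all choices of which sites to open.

Minimum total cost: 388

For any fixed open set, each customer zone goes to its cheapest open site; total = fixed + service.
{A, B, D}: Z1→B 40, Z2→D 40, Z3→A 10, Z4→A 115, Z5→D 28, Z6→B 100, Z7→A 8. Service 341; fixed 47; total 388.
{A, B, C, D}: Z1→B 40, Z2→D 40, Z3→A 10, Z4→A 115, Z5→C 14, Z6→B 100, Z7→A 8. Service 327; fixed 63; total 390.
{A, B, C}: service 347 + fixed 45 = 392
{B}: service 609 + fixed 12 = 621
(All 15 nonempty subsets were checked; A, B and D is lowest.)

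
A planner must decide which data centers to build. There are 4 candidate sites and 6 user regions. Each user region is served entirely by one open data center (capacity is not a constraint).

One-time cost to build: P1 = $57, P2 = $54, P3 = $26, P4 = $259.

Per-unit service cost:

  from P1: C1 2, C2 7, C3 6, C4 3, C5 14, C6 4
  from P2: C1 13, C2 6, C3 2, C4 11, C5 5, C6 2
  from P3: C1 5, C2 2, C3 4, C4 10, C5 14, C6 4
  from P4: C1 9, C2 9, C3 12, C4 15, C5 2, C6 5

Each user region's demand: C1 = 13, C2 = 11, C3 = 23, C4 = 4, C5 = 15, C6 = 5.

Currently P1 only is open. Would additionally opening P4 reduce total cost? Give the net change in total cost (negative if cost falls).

Current service cost with {P1}: 483.
Adding P4: each user region re-picks its cheapest; new service cost 303, saving 180.
Extra fixed cost: 259. Net change = 259 − 180 = 79.
(Totals: 540 → 619.)

No — net change +79 (cost rises by 79).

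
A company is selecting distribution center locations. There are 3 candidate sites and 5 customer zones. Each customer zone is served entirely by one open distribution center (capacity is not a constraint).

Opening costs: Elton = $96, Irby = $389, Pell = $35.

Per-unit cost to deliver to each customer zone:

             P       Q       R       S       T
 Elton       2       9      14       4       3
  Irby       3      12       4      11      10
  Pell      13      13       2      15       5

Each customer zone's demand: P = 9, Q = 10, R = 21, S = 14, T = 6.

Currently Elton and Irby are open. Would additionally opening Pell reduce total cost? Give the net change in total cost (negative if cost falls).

Yes — net change −7 (cost falls by 7).

Current service cost with {Elton, Irby}: 266.
Adding Pell: each customer zone re-picks its cheapest; new service cost 224, saving 42.
Extra fixed cost: 35. Net change = 35 − 42 = -7.
(Totals: 751 → 744.)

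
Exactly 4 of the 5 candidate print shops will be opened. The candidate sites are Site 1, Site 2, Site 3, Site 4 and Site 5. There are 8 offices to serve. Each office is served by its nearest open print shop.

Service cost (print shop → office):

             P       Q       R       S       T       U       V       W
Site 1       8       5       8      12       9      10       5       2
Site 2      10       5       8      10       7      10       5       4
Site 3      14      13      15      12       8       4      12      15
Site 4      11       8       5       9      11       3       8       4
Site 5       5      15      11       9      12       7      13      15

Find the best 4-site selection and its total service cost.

Choose Site 1, Site 2, Site 4 and Site 5; total service cost 41.

With exactly 4 open, each office uses its cheapest among the chosen.
{Site 1, Site 2, Site 4, Site 5}: P→Site 5 5, Q→Site 1 5, R→Site 4 5, S→Site 4 9, T→Site 2 7, U→Site 4 3, V→Site 1 5, W→Site 1 2. Service cost 41.
{Site 1, Site 3, Site 4, Site 5}: service cost 42
{Site 2, Site 3, Site 4, Site 5}: service cost 43
Among all 5 size-4 choices, {Site 1, Site 2, Site 4, Site 5} is lowest.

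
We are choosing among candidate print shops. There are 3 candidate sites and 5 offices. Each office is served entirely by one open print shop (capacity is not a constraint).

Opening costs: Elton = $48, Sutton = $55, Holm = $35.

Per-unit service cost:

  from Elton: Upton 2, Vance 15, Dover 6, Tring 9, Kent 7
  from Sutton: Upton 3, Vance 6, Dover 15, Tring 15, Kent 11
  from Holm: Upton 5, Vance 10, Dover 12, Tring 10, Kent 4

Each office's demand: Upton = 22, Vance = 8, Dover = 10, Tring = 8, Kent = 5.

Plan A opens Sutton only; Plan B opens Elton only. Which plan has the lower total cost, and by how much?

Plan B is cheaper by 115.

Plan A: {Sutton}: Upton→Sutton 3·22=66, Vance→Sutton 6·8=48, Dover→Sutton 15·10=150, Tring→Sutton 15·8=120, Kent→Sutton 11·5=55. Service 439; fixed 55; total 494.
Plan B: {Elton}: Upton→Elton 2·22=44, Vance→Elton 15·8=120, Dover→Elton 6·10=60, Tring→Elton 9·8=72, Kent→Elton 7·5=35. Service 331; fixed 48; total 379.
Difference: |494 − 379| = 115.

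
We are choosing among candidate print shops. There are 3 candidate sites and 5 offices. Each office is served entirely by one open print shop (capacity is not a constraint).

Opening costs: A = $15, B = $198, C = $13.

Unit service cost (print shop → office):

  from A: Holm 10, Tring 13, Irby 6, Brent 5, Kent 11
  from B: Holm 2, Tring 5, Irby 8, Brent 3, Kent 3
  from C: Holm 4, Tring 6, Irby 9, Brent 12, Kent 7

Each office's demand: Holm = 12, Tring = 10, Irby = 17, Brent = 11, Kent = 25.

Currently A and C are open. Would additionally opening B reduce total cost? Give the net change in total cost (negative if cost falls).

No — net change +42 (cost rises by 42).

Current service cost with {A, C}: 440.
Adding B: each office re-picks its cheapest; new service cost 284, saving 156.
Extra fixed cost: 198. Net change = 198 − 156 = 42.
(Totals: 468 → 510.)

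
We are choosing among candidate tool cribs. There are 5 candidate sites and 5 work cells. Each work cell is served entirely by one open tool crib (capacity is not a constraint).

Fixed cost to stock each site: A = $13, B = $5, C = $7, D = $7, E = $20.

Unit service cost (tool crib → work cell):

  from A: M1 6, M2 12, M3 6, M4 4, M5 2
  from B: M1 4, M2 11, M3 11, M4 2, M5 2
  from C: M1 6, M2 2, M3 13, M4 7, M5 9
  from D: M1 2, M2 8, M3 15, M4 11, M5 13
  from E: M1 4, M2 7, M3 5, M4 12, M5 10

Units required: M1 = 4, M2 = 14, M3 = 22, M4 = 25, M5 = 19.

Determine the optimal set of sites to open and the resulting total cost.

Open B, C, D and E; minimum total cost 273.

For any fixed open set, each work cell goes to its cheapest open site; total = fixed + service.
{B, C, D, E}: M1→D 2·4=8, M2→C 2·14=28, M3→E 5·22=110, M4→B 2·25=50, M5→B 2·19=38. Service 234; fixed 39; total 273.
{B, C, E}: service 242 + fixed 32 = 274
{A, B, C, D, E}: M1→D 2·4=8, M2→C 2·14=28, M3→E 5·22=110, M4→B 2·25=50, M5→A 2·19=38. Service 234; fixed 52; total 286.
{B}: service 500 + fixed 5 = 505
No other subset beats 273.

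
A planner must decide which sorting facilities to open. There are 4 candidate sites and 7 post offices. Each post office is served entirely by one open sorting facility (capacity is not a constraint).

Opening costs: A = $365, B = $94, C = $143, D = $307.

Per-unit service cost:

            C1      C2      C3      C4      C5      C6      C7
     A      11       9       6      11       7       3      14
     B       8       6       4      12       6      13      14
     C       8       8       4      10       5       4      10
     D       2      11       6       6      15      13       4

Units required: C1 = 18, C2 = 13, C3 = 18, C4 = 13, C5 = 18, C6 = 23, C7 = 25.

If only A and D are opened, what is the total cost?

Each post office is assigned to its cheapest site among the open ones.
{A, D}: C1→D 2·18=36, C2→A 9·13=117, C3→A 6·18=108, C4→D 6·13=78, C5→A 7·18=126, C6→A 3·23=69, C7→D 4·25=100. Service 634; fixed 672; total 1306.

Total cost: 1306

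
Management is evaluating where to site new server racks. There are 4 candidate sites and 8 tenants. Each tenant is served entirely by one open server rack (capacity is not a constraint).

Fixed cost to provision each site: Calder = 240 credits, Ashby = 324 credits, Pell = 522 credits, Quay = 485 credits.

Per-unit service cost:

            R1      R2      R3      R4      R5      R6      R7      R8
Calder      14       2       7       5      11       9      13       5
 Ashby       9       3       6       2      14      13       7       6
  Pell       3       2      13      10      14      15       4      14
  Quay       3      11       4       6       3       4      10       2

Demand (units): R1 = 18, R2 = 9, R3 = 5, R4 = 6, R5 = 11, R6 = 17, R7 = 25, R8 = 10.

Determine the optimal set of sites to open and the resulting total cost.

For any fixed open set, each tenant goes to its cheapest open site; total = fixed + service.
{Quay}: R1→Quay 3·18=54, R2→Quay 11·9=99, R3→Quay 4·5=20, R4→Quay 6·6=36, R5→Quay 3·11=33, R6→Quay 4·17=68, R7→Quay 10·25=250, R8→Quay 2·10=20. Service 580; fixed 485; total 1065.
{Ashby}: service 841 + fixed 324 = 1165
{Calder, Quay}: service 493 + fixed 725 = 1218
{Calder, Ashby, Pell, Quay}: service 325 + fixed 1571 = 1896
No other subset beats 1065.

Open Quay only; minimum total cost 1065.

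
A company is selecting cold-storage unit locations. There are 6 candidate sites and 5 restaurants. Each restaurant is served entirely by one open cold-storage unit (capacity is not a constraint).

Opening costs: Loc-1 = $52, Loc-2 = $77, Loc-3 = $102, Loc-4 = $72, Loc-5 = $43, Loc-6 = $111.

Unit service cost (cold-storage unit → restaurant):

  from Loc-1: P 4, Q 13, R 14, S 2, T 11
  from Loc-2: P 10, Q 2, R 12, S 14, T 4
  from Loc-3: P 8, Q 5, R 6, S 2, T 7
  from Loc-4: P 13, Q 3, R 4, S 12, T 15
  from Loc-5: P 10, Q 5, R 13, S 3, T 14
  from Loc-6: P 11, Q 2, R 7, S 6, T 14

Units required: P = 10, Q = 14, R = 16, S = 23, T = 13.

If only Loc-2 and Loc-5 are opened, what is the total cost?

Each restaurant is assigned to its cheapest site among the open ones.
{Loc-2, Loc-5}: P→Loc-2 10·10=100, Q→Loc-2 2·14=28, R→Loc-2 12·16=192, S→Loc-5 3·23=69, T→Loc-2 4·13=52. Service 441; fixed 120; total 561.

Total cost: 561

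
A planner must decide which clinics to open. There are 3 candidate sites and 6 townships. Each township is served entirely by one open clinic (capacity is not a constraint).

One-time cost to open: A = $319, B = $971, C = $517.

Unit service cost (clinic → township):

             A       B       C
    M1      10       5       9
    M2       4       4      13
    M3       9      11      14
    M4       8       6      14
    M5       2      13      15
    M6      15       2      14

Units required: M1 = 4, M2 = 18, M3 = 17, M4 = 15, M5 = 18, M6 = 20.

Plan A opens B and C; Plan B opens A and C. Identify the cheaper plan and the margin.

Plan B is cheaper by 598.

Plan A: {B, C}: M1→B 5·4=20, M2→B 4·18=72, M3→B 11·17=187, M4→B 6·15=90, M5→B 13·18=234, M6→B 2·20=40. Service 643; fixed 1488; total 2131.
Plan B: {A, C}: M1→C 9·4=36, M2→A 4·18=72, M3→A 9·17=153, M4→A 8·15=120, M5→A 2·18=36, M6→C 14·20=280. Service 697; fixed 836; total 1533.
Difference: |2131 − 1533| = 598.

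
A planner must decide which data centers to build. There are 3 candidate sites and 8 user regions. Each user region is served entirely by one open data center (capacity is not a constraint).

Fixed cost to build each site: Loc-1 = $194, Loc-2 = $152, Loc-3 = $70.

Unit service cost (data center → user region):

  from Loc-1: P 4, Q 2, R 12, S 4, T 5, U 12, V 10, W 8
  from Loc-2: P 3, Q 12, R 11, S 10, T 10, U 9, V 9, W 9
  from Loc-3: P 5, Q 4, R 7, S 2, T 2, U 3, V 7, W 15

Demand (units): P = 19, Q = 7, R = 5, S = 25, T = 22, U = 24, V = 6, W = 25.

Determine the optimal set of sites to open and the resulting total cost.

Open Loc-2 and Loc-3; minimum total cost 775.

For any fixed open set, each user region goes to its cheapest open site; total = fixed + service.
{Loc-2, Loc-3}: P→Loc-2 3·19=57, Q→Loc-3 4·7=28, R→Loc-3 7·5=35, S→Loc-3 2·25=50, T→Loc-3 2·22=44, U→Loc-3 3·24=72, V→Loc-3 7·6=42, W→Loc-2 9·25=225. Service 553; fixed 222; total 775.
{Loc-1, Loc-3}: P→Loc-1 4·19=76, Q→Loc-1 2·7=14, R→Loc-3 7·5=35, S→Loc-3 2·25=50, T→Loc-3 2·22=44, U→Loc-3 3·24=72, V→Loc-3 7·6=42, W→Loc-1 8·25=200. Service 533; fixed 264; total 797.
{Loc-3}: P→Loc-3 5·19=95, Q→Loc-3 4·7=28, R→Loc-3 7·5=35, S→Loc-3 2·25=50, T→Loc-3 2·22=44, U→Loc-3 3·24=72, V→Loc-3 7·6=42, W→Loc-3 15·25=375. Service 741; fixed 70; total 811.
{Loc-1, Loc-2, Loc-3}: service 514 + fixed 416 = 930
No other subset beats 775.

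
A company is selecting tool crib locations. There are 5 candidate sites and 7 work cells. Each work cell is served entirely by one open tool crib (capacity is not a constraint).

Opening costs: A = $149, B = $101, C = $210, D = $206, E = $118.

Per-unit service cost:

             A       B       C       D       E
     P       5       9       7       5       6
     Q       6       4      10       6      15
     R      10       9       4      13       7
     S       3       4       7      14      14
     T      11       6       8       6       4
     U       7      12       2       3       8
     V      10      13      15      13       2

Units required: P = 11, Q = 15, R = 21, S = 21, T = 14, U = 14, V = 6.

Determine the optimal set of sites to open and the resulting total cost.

For any fixed open set, each work cell goes to its cheapest open site; total = fixed + service.
{B, E}: P→E 6·11=66, Q→B 4·15=60, R→E 7·21=147, S→B 4·21=84, T→E 4·14=56, U→E 8·14=112, V→E 2·6=12. Service 537; fixed 219; total 756.
{A, E}: service 521 + fixed 267 = 788
{B, C}: service 495 + fixed 311 = 806
{A, B, C, D, E}: service 358 + fixed 784 = 1142
No other subset beats 756.

Open B and E; minimum total cost 756.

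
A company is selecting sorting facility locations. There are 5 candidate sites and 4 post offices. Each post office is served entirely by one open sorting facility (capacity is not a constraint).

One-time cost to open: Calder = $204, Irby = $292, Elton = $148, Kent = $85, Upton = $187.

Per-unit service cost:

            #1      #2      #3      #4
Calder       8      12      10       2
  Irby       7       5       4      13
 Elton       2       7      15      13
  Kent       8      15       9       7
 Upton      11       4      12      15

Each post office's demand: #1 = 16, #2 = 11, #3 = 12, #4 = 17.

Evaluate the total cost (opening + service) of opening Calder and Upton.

Each post office is assigned to its cheapest site among the open ones.
{Calder, Upton}: #1→Calder 8·16=128, #2→Upton 4·11=44, #3→Calder 10·12=120, #4→Calder 2·17=34. Service 326; fixed 391; total 717.

Total cost: 717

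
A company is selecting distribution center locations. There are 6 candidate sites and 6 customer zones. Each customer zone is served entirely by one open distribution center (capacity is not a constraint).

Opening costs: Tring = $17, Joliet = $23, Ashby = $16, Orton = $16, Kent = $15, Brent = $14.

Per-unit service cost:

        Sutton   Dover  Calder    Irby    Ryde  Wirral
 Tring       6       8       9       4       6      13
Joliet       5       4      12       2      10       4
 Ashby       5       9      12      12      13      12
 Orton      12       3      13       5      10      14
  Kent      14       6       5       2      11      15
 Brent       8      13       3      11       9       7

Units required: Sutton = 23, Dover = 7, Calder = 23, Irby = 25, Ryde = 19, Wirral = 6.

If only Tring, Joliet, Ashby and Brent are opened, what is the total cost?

Total cost: 470

Each customer zone is assigned to its cheapest site among the open ones.
{Tring, Joliet, Ashby, Brent}: Sutton→Joliet 5·23=115, Dover→Joliet 4·7=28, Calder→Brent 3·23=69, Irby→Joliet 2·25=50, Ryde→Tring 6·19=114, Wirral→Joliet 4·6=24. Service 400; fixed 70; total 470.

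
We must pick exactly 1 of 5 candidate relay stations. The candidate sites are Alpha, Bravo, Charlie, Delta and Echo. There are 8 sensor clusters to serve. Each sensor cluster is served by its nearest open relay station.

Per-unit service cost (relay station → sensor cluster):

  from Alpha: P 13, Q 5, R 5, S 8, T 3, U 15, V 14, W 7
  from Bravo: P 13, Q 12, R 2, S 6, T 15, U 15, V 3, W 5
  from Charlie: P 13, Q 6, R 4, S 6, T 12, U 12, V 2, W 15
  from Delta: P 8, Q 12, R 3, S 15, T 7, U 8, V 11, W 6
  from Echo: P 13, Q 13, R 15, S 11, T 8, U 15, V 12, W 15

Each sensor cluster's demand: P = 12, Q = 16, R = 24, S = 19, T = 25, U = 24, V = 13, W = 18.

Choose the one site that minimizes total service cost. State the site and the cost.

With exactly 1 open, each sensor cluster uses its cheapest among the chosen.
{Alpha}: P→Alpha 13·12=156, Q→Alpha 5·16=80, R→Alpha 5·24=120, S→Alpha 8·19=152, T→Alpha 3·25=75, U→Alpha 15·24=360, V→Alpha 14·13=182, W→Alpha 7·18=126. Service cost 1251.
{Delta}: service cost 1263
{Charlie}: service cost 1346
Among all 5 size-1 choices, {Alpha} is lowest.

Choose Alpha only; total service cost 1251.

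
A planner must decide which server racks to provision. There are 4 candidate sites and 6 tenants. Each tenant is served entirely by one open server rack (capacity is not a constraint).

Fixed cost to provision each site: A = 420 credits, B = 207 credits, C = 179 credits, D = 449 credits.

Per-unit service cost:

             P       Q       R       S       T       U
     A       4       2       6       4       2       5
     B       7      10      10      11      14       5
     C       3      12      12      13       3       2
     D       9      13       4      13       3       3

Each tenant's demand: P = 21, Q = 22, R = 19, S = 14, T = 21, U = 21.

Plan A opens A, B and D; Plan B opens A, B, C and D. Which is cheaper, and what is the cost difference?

Plan A: {A, B, D}: P→A 4·21=84, Q→A 2·22=44, R→D 4·19=76, S→A 4·14=56, T→A 2·21=42, U→D 3·21=63. Service 365; fixed 1076; total 1441.
Plan B: {A, B, C, D}: P→C 3·21=63, Q→A 2·22=44, R→D 4·19=76, S→A 4·14=56, T→A 2·21=42, U→C 2·21=42. Service 323; fixed 1255; total 1578.
Difference: |1441 − 1578| = 137.

Plan A is cheaper by 137.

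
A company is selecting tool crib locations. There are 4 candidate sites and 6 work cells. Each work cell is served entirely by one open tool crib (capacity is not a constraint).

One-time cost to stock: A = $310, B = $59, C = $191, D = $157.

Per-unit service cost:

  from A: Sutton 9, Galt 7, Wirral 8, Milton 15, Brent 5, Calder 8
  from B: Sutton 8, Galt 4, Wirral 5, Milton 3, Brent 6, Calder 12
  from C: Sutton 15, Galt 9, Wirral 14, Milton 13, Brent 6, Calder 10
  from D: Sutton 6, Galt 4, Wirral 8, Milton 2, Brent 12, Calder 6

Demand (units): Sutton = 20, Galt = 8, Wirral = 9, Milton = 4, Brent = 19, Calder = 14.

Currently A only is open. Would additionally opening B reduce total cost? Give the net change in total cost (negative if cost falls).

Current service cost with {A}: 575.
Adding B: each work cell re-picks its cheapest; new service cost 456, saving 119.
Extra fixed cost: 59. Net change = 59 − 119 = -60.
(Totals: 885 → 825.)

Yes — net change −60 (cost falls by 60).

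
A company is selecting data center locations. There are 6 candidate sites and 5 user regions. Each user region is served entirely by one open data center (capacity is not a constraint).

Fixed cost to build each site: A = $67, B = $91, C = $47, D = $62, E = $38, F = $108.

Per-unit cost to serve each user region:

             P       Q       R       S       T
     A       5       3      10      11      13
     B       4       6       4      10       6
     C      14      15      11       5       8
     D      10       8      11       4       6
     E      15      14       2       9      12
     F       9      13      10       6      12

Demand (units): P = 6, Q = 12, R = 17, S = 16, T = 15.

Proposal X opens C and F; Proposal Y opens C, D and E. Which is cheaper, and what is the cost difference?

Proposal Y is cheaper by 244.

Proposal X: {C, F}: P→F 9·6=54, Q→F 13·12=156, R→F 10·17=170, S→C 5·16=80, T→C 8·15=120. Service 580; fixed 155; total 735.
Proposal Y: {C, D, E}: P→D 10·6=60, Q→D 8·12=96, R→E 2·17=34, S→D 4·16=64, T→D 6·15=90. Service 344; fixed 147; total 491.
Difference: |735 − 491| = 244.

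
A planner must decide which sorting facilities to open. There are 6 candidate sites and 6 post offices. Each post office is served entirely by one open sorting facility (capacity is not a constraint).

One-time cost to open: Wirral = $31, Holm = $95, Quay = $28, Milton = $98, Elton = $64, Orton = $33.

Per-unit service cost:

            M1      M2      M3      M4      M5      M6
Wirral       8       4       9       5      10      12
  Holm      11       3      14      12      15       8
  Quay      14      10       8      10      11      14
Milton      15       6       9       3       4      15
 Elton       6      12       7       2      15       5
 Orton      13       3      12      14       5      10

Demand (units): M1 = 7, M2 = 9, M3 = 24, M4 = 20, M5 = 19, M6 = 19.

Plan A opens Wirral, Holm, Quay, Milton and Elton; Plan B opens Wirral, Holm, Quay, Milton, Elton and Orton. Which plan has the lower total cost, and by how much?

Plan A: {Wirral, Holm, Quay, Milton, Elton}: M1→Elton 6·7=42, M2→Holm 3·9=27, M3→Elton 7·24=168, M4→Elton 2·20=40, M5→Milton 4·19=76, M6→Elton 5·19=95. Service 448; fixed 316; total 764.
Plan B: {Wirral, Holm, Quay, Milton, Elton, Orton}: M1→Elton 6·7=42, M2→Holm 3·9=27, M3→Elton 7·24=168, M4→Elton 2·20=40, M5→Milton 4·19=76, M6→Elton 5·19=95. Service 448; fixed 349; total 797.
Difference: |764 − 797| = 33.

Plan A is cheaper by 33.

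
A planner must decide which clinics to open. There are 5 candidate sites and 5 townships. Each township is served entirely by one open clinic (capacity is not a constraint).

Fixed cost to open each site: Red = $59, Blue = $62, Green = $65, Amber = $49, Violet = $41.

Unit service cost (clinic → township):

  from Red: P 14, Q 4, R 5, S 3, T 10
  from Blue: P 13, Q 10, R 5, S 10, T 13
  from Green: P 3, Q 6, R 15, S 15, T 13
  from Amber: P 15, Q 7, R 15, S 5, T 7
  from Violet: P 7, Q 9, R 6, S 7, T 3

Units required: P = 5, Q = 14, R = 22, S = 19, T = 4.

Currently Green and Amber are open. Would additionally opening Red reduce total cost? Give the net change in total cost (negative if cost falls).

Current service cost with {Green, Amber}: 552.
Adding Red: each township re-picks its cheapest; new service cost 266, saving 286.
Extra fixed cost: 59. Net change = 59 − 286 = -227.
(Totals: 666 → 439.)

Yes — net change −227 (cost falls by 227).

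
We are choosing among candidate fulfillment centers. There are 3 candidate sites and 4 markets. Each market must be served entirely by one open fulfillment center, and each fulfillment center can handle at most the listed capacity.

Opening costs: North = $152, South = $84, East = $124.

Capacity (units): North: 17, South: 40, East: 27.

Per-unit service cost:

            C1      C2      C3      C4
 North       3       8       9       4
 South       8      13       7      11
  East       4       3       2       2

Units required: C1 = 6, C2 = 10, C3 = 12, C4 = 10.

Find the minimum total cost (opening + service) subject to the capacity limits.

Minimum total cost: 366

Open {South, East}: C1→East 4·6=24, C2→East 3·10=30, C3→South 7·12=84, C4→East 2·10=20.
Loads: South carries 12/40, East carries 26/27. Service 158; fixed 208; total 366.
Next best feasible plan costs 388.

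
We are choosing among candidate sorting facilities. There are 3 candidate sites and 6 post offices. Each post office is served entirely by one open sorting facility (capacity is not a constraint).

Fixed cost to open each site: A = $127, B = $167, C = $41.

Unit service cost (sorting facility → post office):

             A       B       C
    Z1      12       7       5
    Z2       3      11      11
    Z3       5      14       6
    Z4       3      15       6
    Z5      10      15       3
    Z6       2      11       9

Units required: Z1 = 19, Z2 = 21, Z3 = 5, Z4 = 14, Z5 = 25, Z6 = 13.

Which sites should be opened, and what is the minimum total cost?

For any fixed open set, each post office goes to its cheapest open site; total = fixed + service.
{A, C}: Z1→C 5·19=95, Z2→A 3·21=63, Z3→A 5·5=25, Z4→A 3·14=42, Z5→C 3·25=75, Z6→A 2·13=26. Service 326; fixed 168; total 494.
{A, B, C}: service 326 + fixed 335 = 661
{C}: Z1→C 5·19=95, Z2→C 11·21=231, Z3→C 6·5=30, Z4→C 6·14=84, Z5→C 3·25=75, Z6→C 9·13=117. Service 632; fixed 41; total 673.
No other subset beats 494.

Open A and C; minimum total cost 494.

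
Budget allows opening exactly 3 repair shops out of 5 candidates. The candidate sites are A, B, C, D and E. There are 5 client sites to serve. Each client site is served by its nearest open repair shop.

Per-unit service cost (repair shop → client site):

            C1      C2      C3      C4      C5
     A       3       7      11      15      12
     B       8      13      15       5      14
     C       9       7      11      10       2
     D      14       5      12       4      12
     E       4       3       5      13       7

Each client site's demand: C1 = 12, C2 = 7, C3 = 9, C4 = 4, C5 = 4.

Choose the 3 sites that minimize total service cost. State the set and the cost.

Choose C, D and E; total service cost 138.

With exactly 3 open, each client site uses its cheapest among the chosen.
{C, D, E}: C1→E 4·12=48, C2→E 3·7=21, C3→E 5·9=45, C4→D 4·4=16, C5→C 2·4=8. Service cost 138.
{B, C, E}: service cost 142
{A, D, E}: service cost 146
Among all 10 size-3 choices, {C, D, E} is lowest.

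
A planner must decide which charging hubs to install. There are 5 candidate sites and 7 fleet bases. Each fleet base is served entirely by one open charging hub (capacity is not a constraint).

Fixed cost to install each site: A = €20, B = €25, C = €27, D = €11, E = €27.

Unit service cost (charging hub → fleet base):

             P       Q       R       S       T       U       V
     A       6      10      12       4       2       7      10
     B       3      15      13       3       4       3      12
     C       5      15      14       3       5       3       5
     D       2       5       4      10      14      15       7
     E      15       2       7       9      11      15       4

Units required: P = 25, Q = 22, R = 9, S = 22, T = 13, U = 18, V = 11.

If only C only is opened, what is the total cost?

Each fleet base is assigned to its cheapest site among the open ones.
{C}: P→C 5·25=125, Q→C 15·22=330, R→C 14·9=126, S→C 3·22=66, T→C 5·13=65, U→C 3·18=54, V→C 5·11=55. Service 821; fixed 27; total 848.

Total cost: 848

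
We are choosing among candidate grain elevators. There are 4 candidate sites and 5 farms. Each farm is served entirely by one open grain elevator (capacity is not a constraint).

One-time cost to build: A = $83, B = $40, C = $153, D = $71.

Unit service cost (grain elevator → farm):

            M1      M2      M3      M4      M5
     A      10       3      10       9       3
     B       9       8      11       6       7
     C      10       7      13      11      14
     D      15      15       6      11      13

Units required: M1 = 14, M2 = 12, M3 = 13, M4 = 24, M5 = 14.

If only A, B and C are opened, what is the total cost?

Total cost: 754

Each farm is assigned to its cheapest site among the open ones.
{A, B, C}: M1→B 9·14=126, M2→A 3·12=36, M3→A 10·13=130, M4→B 6·24=144, M5→A 3·14=42. Service 478; fixed 276; total 754.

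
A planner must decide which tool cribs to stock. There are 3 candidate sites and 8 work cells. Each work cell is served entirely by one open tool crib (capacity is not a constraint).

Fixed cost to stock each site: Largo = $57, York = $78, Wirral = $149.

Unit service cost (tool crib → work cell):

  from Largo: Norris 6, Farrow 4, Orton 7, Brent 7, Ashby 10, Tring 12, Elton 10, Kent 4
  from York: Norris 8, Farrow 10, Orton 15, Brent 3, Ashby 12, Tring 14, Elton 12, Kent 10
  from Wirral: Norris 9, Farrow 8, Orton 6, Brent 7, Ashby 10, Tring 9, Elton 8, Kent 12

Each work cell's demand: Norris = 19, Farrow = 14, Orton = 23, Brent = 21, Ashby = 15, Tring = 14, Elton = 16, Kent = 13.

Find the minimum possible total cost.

For any fixed open set, each work cell goes to its cheapest open site; total = fixed + service.
{Largo, York}: Norris→Largo 6·19=114, Farrow→Largo 4·14=56, Orton→Largo 7·23=161, Brent→York 3·21=63, Ashby→Largo 10·15=150, Tring→Largo 12·14=168, Elton→Largo 10·16=160, Kent→Largo 4·13=52. Service 924; fixed 135; total 1059.
{Largo}: Norris→Largo 6·19=114, Farrow→Largo 4·14=56, Orton→Largo 7·23=161, Brent→Largo 7·21=147, Ashby→Largo 10·15=150, Tring→Largo 12·14=168, Elton→Largo 10·16=160, Kent→Largo 4·13=52. Service 1008; fixed 57; total 1065.
{Largo, York, Wirral}: Norris→Largo 6·19=114, Farrow→Largo 4·14=56, Orton→Wirral 6·23=138, Brent→York 3·21=63, Ashby→Largo 10·15=150, Tring→Wirral 9·14=126, Elton→Wirral 8·16=128, Kent→Largo 4·13=52. Service 827; fixed 284; total 1111.
(All 7 nonempty subsets were checked; Largo and York is lowest.)

Minimum total cost: 1059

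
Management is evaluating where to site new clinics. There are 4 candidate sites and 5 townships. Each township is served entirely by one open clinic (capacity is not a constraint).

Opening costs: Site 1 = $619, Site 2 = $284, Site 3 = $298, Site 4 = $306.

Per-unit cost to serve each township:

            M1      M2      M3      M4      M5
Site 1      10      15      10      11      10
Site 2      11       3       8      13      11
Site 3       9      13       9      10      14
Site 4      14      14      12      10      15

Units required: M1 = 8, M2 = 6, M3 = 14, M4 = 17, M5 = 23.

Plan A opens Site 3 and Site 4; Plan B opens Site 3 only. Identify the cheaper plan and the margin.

Plan A: {Site 3, Site 4}: M1→Site 3 9·8=72, M2→Site 3 13·6=78, M3→Site 3 9·14=126, M4→Site 3 10·17=170, M5→Site 3 14·23=322. Service 768; fixed 604; total 1372.
Plan B: {Site 3}: M1→Site 3 9·8=72, M2→Site 3 13·6=78, M3→Site 3 9·14=126, M4→Site 3 10·17=170, M5→Site 3 14·23=322. Service 768; fixed 298; total 1066.
Difference: |1372 − 1066| = 306.

Plan B is cheaper by 306.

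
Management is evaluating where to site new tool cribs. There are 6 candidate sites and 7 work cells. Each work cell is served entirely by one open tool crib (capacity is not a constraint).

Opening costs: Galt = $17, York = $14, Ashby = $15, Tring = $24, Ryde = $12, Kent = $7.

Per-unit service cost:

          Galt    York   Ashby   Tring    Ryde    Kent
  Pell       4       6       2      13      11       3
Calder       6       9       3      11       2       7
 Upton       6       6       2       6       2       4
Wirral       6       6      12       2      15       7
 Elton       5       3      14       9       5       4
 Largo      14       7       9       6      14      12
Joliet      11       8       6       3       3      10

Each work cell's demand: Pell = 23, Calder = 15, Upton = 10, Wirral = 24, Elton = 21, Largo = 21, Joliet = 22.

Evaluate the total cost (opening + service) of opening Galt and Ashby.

Total cost: 713

Each work cell is assigned to its cheapest site among the open ones.
{Galt, Ashby}: Pell→Ashby 2·23=46, Calder→Ashby 3·15=45, Upton→Ashby 2·10=20, Wirral→Galt 6·24=144, Elton→Galt 5·21=105, Largo→Ashby 9·21=189, Joliet→Ashby 6·22=132. Service 681; fixed 32; total 713.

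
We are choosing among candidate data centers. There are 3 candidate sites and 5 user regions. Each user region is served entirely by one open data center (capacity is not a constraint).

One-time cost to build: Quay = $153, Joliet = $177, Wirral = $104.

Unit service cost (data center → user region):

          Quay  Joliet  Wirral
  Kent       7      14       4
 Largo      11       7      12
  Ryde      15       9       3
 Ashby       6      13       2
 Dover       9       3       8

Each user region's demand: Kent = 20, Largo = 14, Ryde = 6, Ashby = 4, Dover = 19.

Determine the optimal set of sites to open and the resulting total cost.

Open Wirral only; minimum total cost 530.

For any fixed open set, each user region goes to its cheapest open site; total = fixed + service.
{Wirral}: Kent→Wirral 4·20=80, Largo→Wirral 12·14=168, Ryde→Wirral 3·6=18, Ashby→Wirral 2·4=8, Dover→Wirral 8·19=152. Service 426; fixed 104; total 530.
{Joliet, Wirral}: service 261 + fixed 281 = 542
{Quay, Wirral}: service 412 + fixed 257 = 669
{Quay, Joliet, Wirral}: Kent→Wirral 4·20=80, Largo→Joliet 7·14=98, Ryde→Wirral 3·6=18, Ashby→Wirral 2·4=8, Dover→Joliet 3·19=57. Service 261; fixed 434; total 695.
(All 7 nonempty subsets were checked; Wirral only is lowest.)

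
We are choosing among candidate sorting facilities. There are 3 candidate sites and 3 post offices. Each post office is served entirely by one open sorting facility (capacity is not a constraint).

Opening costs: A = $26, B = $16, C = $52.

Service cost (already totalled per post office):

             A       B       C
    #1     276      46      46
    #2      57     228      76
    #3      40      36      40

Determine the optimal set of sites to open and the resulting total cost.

Open A and B; minimum total cost 181.

For any fixed open set, each post office goes to its cheapest open site; total = fixed + service.
{A, B}: #1→B 46, #2→A 57, #3→B 36. Service 139; fixed 42; total 181.
{C}: #1→C 46, #2→C 76, #3→C 40. Service 162; fixed 52; total 214.
{A, C}: #1→C 46, #2→A 57, #3→A 40. Service 143; fixed 78; total 221.
{A, B, C}: service 139 + fixed 94 = 233
(All 7 nonempty subsets were checked; A and B is lowest.)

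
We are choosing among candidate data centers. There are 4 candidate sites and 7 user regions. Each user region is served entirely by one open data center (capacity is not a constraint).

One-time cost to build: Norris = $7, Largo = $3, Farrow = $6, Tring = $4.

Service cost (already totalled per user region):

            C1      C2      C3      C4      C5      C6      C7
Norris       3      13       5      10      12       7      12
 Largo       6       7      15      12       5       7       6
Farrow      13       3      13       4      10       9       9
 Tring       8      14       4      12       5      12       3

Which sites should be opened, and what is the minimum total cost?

For any fixed open set, each user region goes to its cheapest open site; total = fixed + service.
{Largo, Farrow, Tring}: C1→Largo 6, C2→Farrow 3, C3→Tring 4, C4→Farrow 4, C5→Largo 5, C6→Largo 7, C7→Tring 3. Service 32; fixed 13; total 45.
{Norris, Farrow, Tring}: service 29 + fixed 17 = 46
{Farrow, Tring}: C1→Tring 8, C2→Farrow 3, C3→Tring 4, C4→Farrow 4, C5→Tring 5, C6→Farrow 9, C7→Tring 3. Service 36; fixed 10; total 46.
{Norris, Largo, Farrow, Tring}: C1→Norris 3, C2→Farrow 3, C3→Tring 4, C4→Farrow 4, C5→Largo 5, C6→Norris 7, C7→Tring 3. Service 29; fixed 20; total 49.
No other subset beats 45.

Open Largo, Farrow and Tring; minimum total cost 45.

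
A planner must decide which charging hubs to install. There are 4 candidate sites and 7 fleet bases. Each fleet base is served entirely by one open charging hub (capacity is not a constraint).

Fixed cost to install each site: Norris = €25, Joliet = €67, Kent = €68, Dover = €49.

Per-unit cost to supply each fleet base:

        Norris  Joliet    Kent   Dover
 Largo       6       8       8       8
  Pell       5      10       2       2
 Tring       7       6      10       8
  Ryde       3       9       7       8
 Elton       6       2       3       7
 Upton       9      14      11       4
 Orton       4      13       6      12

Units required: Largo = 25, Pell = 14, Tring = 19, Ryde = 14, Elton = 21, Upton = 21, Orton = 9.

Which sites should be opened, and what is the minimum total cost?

For any fixed open set, each fleet base goes to its cheapest open site; total = fixed + service.
{Norris, Joliet, Dover}: Largo→Norris 6·25=150, Pell→Dover 2·14=28, Tring→Joliet 6·19=114, Ryde→Norris 3·14=42, Elton→Joliet 2·21=42, Upton→Dover 4·21=84, Orton→Norris 4·9=36. Service 496; fixed 141; total 637.
{Norris, Dover}: service 599 + fixed 74 = 673
{Norris, Kent, Dover}: Largo→Norris 6·25=150, Pell→Kent 2·14=28, Tring→Norris 7·19=133, Ryde→Norris 3·14=42, Elton→Kent 3·21=63, Upton→Dover 4·21=84, Orton→Norris 4·9=36. Service 536; fixed 142; total 678.
{Norris, Joliet, Kent, Dover}: service 496 + fixed 209 = 705
(All 15 nonempty subsets were checked; Norris, Joliet and Dover is lowest.)

Open Norris, Joliet and Dover; minimum total cost 637.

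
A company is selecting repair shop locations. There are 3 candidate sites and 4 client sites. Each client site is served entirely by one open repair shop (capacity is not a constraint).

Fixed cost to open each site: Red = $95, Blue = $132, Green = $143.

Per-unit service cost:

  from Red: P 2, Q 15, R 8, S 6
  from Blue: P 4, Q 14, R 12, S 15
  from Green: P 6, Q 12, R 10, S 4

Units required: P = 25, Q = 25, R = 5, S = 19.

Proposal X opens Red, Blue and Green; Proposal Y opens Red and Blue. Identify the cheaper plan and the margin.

Proposal Y is cheaper by 55.

Proposal X: {Red, Blue, Green}: P→Red 2·25=50, Q→Green 12·25=300, R→Red 8·5=40, S→Green 4·19=76. Service 466; fixed 370; total 836.
Proposal Y: {Red, Blue}: P→Red 2·25=50, Q→Blue 14·25=350, R→Red 8·5=40, S→Red 6·19=114. Service 554; fixed 227; total 781.
Difference: |836 − 781| = 55.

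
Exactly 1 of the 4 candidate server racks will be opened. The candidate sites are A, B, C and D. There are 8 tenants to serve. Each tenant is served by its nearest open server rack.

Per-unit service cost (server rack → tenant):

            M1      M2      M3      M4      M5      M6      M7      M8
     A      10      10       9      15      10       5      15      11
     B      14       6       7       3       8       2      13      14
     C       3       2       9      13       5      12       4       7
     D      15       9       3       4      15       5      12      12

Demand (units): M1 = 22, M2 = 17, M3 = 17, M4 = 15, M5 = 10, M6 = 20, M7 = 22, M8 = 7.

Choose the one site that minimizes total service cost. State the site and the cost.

With exactly 1 open, each tenant uses its cheapest among the chosen.
{C}: M1→C 3·22=66, M2→C 2·17=34, M3→C 9·17=153, M4→C 13·15=195, M5→C 5·10=50, M6→C 12·20=240, M7→C 4·22=88, M8→C 7·7=49. Service cost 875.
{B}: service cost 1078
{D}: service cost 1192
Among all 4 size-1 choices, {C} is lowest.

Choose C only; total service cost 875.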